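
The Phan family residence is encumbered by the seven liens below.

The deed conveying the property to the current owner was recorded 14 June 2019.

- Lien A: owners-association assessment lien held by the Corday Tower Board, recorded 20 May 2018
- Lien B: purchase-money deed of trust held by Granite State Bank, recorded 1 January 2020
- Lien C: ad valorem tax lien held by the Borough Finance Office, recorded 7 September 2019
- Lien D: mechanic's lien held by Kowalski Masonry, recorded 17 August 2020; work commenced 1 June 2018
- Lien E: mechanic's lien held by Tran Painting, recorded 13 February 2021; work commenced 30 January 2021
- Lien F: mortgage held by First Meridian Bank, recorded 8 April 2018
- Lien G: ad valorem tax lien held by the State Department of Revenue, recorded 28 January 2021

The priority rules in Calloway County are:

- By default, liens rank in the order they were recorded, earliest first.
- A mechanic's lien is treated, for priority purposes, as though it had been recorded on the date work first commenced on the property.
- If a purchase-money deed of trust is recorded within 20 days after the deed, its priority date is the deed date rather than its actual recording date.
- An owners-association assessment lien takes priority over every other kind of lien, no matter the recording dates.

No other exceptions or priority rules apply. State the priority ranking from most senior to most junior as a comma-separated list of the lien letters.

First, effective dates: B was recorded 201 days after the deed — beyond 20 days — so no relation-back applies; D is treated as recorded 1 June 2018, the work-commencement date; E is treated as recorded 30 January 2021, the work-commencement date.
A is an owners-association assessment lien, so it outranks all other liens regardless of date.
Ordering the rest by effective date: F (8 April 2018), D (1 June 2018), C (7 September 2019), B (1 January 2020), G (28 January 2021), E (30 January 2021).

A, F, D, C, B, G, E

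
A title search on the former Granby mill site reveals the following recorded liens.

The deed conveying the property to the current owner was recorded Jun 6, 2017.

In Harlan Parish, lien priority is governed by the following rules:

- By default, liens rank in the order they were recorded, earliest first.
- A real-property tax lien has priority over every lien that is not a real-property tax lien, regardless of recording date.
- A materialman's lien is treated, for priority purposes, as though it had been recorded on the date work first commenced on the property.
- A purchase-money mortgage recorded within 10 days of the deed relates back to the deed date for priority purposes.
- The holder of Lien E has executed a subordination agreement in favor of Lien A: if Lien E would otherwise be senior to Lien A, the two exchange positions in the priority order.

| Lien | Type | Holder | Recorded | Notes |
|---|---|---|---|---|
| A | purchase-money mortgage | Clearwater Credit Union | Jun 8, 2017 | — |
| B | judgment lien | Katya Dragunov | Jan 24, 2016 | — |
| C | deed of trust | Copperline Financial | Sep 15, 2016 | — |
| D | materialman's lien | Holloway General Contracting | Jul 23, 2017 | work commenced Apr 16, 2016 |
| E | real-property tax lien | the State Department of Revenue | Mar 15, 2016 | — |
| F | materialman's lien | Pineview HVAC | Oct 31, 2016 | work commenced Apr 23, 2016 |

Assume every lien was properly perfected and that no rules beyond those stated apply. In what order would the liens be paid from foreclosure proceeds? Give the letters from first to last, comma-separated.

A, B, D, F, C, E

Adjusting effective dates: A was recorded within the 10-day window, so its effective date is the deed date Jun 6, 2017; D's effective date is Apr 16, 2016, when work began; F's effective date is Apr 23, 2016, when work began.
As a real-property tax lien, E is senior to every other lien.
The other liens, earliest effective date first: B (Jan 24, 2016), D (Apr 16, 2016), F (Apr 23, 2016), C (Sep 15, 2016), A (Jun 6, 2017).
The subordination applies — E was senior to A — so E and A swap.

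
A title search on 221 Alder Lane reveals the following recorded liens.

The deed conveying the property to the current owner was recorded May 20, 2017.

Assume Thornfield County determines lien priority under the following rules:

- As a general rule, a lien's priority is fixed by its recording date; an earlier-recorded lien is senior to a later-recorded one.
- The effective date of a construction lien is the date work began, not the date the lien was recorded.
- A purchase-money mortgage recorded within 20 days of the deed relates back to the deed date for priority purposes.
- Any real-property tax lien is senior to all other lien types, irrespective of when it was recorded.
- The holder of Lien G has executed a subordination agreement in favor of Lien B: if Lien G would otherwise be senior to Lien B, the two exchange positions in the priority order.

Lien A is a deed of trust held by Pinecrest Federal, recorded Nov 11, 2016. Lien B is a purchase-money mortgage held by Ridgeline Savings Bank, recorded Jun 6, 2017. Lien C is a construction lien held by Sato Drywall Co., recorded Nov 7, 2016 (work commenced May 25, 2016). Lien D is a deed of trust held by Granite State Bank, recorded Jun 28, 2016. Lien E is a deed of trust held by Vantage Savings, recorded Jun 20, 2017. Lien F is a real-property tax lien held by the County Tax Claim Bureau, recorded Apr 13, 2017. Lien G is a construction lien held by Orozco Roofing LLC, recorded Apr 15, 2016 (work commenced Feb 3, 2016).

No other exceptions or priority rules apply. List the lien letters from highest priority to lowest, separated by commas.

F, B, C, D, A, G, E

Effective dates after the stated exceptions: B was recorded within the 20-day window, so its effective date is the deed date May 20, 2017; C's effective date is May 25, 2016, when work began; G relates back to Feb 3, 2016 (work commenced).
F is a real-property tax lien, so it outranks all other liens regardless of date.
Remaining liens by effective date: G (Feb 3, 2016), C (May 25, 2016), D (Jun 28, 2016), A (Nov 11, 2016), B (May 20, 2017), E (Jun 20, 2017).
G would otherwise be senior to B, so under the subordination agreement G and B exchange positions.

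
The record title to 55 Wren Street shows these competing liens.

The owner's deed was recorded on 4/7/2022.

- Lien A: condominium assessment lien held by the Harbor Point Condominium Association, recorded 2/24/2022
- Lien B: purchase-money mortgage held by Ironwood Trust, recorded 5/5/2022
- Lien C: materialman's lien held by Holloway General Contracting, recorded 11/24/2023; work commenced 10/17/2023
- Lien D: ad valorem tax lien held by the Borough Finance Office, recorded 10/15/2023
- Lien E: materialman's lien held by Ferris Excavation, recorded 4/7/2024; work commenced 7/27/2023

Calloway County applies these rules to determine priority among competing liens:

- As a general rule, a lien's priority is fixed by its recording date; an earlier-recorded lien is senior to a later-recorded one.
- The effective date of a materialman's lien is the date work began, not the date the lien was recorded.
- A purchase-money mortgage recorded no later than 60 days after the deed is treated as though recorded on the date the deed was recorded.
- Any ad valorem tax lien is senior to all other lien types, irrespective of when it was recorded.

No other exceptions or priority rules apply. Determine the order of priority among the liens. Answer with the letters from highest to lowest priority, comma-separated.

D, A, B, E, C

First, effective dates: B's effective date is the deed date, 4/7/2022; C is treated as recorded 10/17/2023, the work-commencement date; E is treated as recorded 7/27/2023, the work-commencement date.
D is an ad valorem tax lien, so it outranks all other liens regardless of date.
Remaining liens by effective date: A (2/24/2022), B (4/7/2022), E (7/27/2023), C (10/17/2023).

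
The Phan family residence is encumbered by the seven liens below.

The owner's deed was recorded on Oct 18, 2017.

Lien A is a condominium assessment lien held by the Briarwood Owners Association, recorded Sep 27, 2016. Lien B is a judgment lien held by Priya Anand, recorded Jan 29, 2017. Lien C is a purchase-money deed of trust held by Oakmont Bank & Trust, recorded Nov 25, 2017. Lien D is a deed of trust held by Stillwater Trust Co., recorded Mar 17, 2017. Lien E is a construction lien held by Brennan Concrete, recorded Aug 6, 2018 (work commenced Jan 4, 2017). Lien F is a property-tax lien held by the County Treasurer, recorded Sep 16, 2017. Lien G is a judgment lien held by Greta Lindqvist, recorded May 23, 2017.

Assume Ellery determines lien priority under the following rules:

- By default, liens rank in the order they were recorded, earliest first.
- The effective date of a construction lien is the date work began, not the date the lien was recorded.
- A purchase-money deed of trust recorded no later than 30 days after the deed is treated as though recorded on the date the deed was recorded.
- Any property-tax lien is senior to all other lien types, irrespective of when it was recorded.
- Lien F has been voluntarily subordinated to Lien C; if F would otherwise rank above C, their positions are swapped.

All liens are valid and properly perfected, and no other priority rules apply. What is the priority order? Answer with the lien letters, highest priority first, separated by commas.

C, A, E, B, D, G, F

Effective dates after the stated exceptions: C was recorded 38 days after the deed — beyond 30 days — so no relation-back applies; E is treated as recorded Jan 4, 2017, the work-commencement date.
F is a property-tax lien, so it outranks all other liens regardless of date.
Among the remaining liens, by effective date: A (Sep 27, 2016), E (Jan 4, 2017), B (Jan 29, 2017), D (Mar 17, 2017), G (May 23, 2017), C (Nov 25, 2017).
F would otherwise be senior to C, so under the subordination agreement F and C exchange positions.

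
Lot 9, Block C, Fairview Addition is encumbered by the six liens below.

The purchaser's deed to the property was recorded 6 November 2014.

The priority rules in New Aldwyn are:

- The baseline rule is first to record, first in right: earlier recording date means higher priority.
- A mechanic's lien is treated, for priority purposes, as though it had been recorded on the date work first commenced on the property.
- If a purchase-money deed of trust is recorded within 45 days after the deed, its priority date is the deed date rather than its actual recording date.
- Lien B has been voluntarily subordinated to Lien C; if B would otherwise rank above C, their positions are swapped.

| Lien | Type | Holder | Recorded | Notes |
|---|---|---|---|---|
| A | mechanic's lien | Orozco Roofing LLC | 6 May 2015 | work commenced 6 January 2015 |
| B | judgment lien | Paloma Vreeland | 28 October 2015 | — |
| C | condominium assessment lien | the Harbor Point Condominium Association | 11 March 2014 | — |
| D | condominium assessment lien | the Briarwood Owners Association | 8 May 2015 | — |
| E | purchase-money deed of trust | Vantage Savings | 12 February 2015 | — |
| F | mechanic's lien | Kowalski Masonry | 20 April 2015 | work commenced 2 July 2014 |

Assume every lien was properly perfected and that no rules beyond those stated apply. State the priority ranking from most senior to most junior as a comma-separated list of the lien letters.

Effective dates after the stated exceptions: A's effective date is 6 January 2015, when work began; E was recorded 98 days after the deed, outside the 45-day window, so it keeps its recording date; F relates back to 2 July 2014 (work commenced).
By effective date, earliest first: C (11 March 2014), F (2 July 2014), A (6 January 2015), E (12 February 2015), D (8 May 2015), B (28 October 2015).
B already ranks below C; the subordination has no effect.

C, F, A, E, D, B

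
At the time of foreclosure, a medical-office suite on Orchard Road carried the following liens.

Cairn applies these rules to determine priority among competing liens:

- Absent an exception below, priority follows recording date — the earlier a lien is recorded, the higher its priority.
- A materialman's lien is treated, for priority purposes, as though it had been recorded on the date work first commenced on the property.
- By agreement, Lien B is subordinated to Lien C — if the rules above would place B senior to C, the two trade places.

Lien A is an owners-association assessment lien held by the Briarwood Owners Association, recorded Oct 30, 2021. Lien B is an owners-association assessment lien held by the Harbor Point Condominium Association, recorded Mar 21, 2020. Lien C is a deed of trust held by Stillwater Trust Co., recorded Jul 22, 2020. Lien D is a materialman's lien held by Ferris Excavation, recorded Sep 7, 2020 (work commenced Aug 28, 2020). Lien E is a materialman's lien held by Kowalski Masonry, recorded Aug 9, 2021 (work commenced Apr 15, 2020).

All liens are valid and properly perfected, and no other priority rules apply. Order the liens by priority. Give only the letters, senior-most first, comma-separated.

Effective dates: D relates back to Aug 28, 2020 (work commenced); E is treated as recorded Apr 15, 2020, the work-commencement date.
Sorted by effective date: B (Mar 21, 2020), E (Apr 15, 2020), C (Jul 22, 2020), D (Aug 28, 2020), A (Oct 30, 2021).
B would otherwise be senior to C, so under the subordination agreement B and C exchange positions.

C, E, B, D, A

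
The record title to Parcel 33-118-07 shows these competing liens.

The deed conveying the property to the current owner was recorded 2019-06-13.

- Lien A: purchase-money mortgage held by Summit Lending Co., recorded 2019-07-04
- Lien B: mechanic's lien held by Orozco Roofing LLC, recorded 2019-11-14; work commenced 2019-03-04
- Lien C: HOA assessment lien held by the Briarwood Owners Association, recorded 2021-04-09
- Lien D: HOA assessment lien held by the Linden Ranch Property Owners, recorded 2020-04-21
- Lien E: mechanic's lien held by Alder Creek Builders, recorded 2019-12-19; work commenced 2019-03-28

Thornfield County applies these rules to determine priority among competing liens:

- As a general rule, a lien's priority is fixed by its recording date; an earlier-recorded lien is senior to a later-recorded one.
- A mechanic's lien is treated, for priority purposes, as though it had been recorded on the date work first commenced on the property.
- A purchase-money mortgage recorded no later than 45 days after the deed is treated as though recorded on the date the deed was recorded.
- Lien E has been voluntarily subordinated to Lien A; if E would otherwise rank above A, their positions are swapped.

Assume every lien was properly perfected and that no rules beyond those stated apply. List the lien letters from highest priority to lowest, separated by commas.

Effective dates after the stated exceptions: A's effective date is the deed date, 2019-06-13; B relates back to 2019-03-04 (work commenced); E relates back to 2019-03-28 (work commenced).
Ordering by effective date: B (2019-03-04), E (2019-03-28), A (2019-06-13), D (2020-04-21), C (2021-04-09).
Because E would otherwise rank above A, the subordination swaps them.

B, A, E, D, C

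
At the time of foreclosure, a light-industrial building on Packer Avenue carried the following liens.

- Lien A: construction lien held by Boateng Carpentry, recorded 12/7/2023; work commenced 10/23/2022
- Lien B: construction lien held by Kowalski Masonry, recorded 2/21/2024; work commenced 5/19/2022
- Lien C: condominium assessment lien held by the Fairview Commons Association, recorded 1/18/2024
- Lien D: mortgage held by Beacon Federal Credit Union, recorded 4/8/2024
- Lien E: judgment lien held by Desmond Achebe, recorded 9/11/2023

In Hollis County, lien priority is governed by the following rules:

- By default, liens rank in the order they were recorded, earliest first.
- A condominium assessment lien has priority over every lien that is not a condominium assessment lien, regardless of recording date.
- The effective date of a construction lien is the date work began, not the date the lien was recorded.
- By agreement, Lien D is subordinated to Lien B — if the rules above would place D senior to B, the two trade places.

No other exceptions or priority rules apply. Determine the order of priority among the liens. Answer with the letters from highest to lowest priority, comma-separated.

Effective dates: A's effective date is 10/23/2022, when work began; B relates back to 5/19/2022 (work commenced).
C, as a condominium assessment lien, has superpriority and ranks first.
Ordering the rest by effective date: B (5/19/2022), A (10/23/2022), E (9/11/2023), D (4/8/2024).
D already ranks below B; the subordination has no effect.

C, B, A, E, D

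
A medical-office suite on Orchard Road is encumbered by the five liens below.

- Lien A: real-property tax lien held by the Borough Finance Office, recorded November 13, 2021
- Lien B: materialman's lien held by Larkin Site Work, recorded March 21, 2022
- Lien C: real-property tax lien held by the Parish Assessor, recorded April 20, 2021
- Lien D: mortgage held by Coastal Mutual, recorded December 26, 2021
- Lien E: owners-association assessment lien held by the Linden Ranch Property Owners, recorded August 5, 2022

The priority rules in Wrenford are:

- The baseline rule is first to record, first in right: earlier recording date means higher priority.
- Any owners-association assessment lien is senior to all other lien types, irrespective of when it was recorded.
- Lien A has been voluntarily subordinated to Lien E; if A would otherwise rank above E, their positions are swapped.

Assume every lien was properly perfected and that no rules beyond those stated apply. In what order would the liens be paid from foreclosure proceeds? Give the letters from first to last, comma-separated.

E, as an owners-association assessment lien, has superpriority and ranks first.
Among the remaining liens, by effective date: C (April 20, 2021), A (November 13, 2021), D (December 26, 2021), B (March 21, 2022).
A is already junior to E, so the subordination agreement changes nothing.

E, C, A, D, B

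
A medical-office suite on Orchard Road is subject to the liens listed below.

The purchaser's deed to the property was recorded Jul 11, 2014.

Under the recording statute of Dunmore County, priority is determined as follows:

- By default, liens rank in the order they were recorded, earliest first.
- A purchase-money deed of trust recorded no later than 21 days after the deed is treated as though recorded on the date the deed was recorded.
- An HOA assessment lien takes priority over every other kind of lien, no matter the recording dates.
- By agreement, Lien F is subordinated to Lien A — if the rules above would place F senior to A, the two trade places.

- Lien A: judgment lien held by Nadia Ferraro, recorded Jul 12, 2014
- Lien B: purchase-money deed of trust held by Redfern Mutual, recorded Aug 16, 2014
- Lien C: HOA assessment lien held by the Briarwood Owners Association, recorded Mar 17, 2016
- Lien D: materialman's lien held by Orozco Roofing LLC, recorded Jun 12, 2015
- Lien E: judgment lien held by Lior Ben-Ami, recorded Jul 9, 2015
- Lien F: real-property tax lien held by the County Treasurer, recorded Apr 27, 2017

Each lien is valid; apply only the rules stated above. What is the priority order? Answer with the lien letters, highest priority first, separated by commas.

Effective dates after the stated exceptions: B missed the 21-day window (36 days after the deed), so its recording date stands.
C is an HOA assessment lien and takes priority over every other lien.
Remaining liens by effective date: A (Jul 12, 2014), B (Aug 16, 2014), D (Jun 12, 2015), E (Jul 9, 2015), F (Apr 27, 2017).
F already ranks below A; the subordination has no effect.

C, A, B, D, E, F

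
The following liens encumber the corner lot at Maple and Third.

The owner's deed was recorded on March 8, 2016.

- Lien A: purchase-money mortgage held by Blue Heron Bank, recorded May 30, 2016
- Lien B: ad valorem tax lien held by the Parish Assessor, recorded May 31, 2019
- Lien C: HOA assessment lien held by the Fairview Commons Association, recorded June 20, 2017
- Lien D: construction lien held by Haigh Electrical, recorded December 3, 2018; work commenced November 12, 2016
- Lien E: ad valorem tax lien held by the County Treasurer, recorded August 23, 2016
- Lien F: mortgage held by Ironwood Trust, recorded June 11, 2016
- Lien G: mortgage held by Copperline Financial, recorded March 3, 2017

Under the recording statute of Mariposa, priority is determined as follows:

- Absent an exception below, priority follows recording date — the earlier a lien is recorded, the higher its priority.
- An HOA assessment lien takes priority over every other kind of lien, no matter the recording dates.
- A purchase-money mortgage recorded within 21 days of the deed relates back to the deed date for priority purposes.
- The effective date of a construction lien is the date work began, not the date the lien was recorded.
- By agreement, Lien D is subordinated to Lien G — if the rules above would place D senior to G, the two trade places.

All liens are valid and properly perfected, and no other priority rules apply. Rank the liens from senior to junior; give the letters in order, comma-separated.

C, A, F, E, G, D, B

Effective dates after the stated exceptions: A was recorded 83 days after the deed — beyond 21 days — so no relation-back applies; D relates back to November 12, 2016 (work commenced).
C, as an HOA assessment lien, has superpriority and ranks first.
The other liens, earliest effective date first: A (May 30, 2016), F (June 11, 2016), E (August 23, 2016), D (November 12, 2016), G (March 3, 2017), B (May 31, 2019).
D is senior to G before the subordination, so the two trade places.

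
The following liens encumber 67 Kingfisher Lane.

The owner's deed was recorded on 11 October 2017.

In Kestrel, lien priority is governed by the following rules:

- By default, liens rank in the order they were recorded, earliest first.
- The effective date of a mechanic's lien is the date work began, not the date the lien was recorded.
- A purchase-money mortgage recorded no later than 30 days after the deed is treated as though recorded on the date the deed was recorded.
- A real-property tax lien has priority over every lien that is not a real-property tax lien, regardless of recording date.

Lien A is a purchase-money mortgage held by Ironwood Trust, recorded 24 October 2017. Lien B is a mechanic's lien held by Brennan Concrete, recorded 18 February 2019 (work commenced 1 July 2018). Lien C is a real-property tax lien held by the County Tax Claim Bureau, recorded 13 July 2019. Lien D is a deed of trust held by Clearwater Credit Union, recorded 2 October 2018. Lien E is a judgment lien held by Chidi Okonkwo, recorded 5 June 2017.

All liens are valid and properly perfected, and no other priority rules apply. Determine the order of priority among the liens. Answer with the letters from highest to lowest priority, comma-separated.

Effective dates after the stated exceptions: A was recorded within the 30-day window, so its effective date is the deed date 11 October 2017; B relates back to 1 July 2018 (work commenced).
C, as a real-property tax lien, has superpriority and ranks first.
Remaining liens by effective date: E (5 June 2017), A (11 October 2017), B (1 July 2018), D (2 October 2018).

C, E, A, B, D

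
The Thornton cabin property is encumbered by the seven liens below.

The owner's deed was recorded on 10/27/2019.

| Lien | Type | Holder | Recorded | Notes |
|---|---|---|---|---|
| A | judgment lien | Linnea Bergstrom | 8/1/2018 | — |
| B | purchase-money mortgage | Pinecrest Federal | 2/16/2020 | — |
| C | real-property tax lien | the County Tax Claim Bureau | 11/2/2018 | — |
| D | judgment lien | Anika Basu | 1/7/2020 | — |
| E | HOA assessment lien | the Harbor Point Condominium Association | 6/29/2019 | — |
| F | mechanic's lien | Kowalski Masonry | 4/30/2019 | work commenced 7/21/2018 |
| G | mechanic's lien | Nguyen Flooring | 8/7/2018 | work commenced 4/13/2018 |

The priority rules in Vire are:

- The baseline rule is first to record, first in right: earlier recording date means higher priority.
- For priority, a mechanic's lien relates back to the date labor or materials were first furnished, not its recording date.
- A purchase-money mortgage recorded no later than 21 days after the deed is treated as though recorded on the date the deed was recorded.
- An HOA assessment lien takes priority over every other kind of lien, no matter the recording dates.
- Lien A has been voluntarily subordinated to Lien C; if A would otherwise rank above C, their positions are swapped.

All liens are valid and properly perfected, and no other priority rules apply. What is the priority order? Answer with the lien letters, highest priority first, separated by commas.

Effective dates: B missed the 21-day window (112 days after the deed), so its recording date stands; F relates back to 7/21/2018 (work commenced); G is treated as recorded 4/13/2018, the work-commencement date.
E is an HOA assessment lien and takes priority over every other lien.
Ordering the rest by effective date: G (4/13/2018), F (7/21/2018), A (8/1/2018), C (11/2/2018), D (1/7/2020), B (2/16/2020).
A would otherwise be senior to C, so under the subordination agreement A and C exchange positions.

E, G, F, C, A, D, B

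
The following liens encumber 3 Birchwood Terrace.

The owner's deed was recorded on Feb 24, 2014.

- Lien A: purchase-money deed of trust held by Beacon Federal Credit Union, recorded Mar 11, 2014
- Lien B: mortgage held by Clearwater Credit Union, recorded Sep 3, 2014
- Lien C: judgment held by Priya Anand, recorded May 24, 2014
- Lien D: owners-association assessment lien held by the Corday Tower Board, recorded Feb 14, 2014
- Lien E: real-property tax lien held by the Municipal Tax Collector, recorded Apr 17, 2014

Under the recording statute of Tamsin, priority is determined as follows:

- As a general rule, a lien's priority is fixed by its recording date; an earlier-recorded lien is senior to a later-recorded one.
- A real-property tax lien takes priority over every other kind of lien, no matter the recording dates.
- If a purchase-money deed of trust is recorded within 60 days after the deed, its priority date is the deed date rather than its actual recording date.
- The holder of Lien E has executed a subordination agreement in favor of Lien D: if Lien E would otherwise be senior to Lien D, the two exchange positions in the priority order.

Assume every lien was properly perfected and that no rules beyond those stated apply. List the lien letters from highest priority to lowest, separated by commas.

Adjusting effective dates: A relates back to the deed date Feb 24, 2014.
E is a real-property tax lien, so it outranks all other liens regardless of date.
Among the remaining liens, by effective date: D (Feb 14, 2014), A (Feb 24, 2014), C (May 24, 2014), B (Sep 3, 2014).
The subordination applies — E was senior to D — so E and D swap.

D, E, A, C, B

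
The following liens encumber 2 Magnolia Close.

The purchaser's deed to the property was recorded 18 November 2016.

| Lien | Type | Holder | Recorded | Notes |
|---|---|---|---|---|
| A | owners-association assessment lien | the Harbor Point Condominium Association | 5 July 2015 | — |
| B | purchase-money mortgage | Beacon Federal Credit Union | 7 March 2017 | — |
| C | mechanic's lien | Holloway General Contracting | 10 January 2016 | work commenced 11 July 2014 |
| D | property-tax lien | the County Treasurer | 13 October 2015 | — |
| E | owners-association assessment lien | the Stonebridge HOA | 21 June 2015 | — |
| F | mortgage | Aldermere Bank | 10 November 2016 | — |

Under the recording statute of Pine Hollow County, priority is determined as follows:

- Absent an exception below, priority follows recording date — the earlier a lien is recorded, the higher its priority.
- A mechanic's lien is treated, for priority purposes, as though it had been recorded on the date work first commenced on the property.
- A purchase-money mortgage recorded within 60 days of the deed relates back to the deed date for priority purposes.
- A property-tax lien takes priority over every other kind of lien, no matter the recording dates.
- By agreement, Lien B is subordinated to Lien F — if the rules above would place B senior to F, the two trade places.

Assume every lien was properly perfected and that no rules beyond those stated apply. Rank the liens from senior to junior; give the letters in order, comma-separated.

First, effective dates: B was recorded 109 days after the deed — beyond 60 days — so no relation-back applies; C's effective date is 11 July 2014, when work began.
As a property-tax lien, D is senior to every other lien.
The other liens, earliest effective date first: C (11 July 2014), E (21 June 2015), A (5 July 2015), F (10 November 2016), B (7 March 2017).
B is already junior to F, so the subordination agreement changes nothing.

D, C, E, A, F, B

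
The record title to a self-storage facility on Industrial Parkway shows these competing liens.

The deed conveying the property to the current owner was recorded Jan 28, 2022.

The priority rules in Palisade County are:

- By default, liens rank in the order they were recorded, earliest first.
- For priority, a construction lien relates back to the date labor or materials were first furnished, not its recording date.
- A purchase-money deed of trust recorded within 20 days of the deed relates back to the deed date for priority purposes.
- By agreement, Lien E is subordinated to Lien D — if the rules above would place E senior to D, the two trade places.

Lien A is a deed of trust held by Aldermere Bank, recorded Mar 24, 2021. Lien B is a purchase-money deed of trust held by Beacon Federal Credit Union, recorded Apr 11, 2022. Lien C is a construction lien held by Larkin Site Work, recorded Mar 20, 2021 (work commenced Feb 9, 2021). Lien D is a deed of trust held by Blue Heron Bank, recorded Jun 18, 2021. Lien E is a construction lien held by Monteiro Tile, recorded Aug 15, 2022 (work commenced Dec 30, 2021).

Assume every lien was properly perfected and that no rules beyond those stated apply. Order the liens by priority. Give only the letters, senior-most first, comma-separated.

C, A, D, E, B

Effective dates: B was recorded 73 days after the deed — beyond 20 days — so no relation-back applies; C is treated as recorded Feb 9, 2021, the work-commencement date; E's effective date is Dec 30, 2021, when work began.
Ordering by effective date: C (Feb 9, 2021), A (Mar 24, 2021), D (Jun 18, 2021), E (Dec 30, 2021), B (Apr 11, 2022).
E is already junior to D, so the subordination agreement changes nothing.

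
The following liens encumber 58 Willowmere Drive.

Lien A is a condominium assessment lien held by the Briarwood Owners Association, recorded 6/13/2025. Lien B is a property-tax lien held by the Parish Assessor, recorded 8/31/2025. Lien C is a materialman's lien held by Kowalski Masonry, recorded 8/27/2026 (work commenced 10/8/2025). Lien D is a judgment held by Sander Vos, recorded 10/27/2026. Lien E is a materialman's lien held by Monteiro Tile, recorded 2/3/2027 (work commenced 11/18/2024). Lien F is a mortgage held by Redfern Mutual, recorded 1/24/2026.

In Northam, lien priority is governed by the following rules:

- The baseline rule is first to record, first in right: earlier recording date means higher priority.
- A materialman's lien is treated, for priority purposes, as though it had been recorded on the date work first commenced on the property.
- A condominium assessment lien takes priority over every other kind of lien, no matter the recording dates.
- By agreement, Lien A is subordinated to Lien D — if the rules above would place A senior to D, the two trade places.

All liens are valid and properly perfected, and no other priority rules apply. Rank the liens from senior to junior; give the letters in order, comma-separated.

Adjusting effective dates: C's effective date is 10/8/2025, when work began; E is treated as recorded 11/18/2024, the work-commencement date.
A is a condominium assessment lien and takes priority over every other lien.
Remaining liens by effective date: E (11/18/2024), B (8/31/2025), C (10/8/2025), F (1/24/2026), D (10/27/2026).
A is senior to D before the subordination, so the two trade places.

D, E, B, C, F, A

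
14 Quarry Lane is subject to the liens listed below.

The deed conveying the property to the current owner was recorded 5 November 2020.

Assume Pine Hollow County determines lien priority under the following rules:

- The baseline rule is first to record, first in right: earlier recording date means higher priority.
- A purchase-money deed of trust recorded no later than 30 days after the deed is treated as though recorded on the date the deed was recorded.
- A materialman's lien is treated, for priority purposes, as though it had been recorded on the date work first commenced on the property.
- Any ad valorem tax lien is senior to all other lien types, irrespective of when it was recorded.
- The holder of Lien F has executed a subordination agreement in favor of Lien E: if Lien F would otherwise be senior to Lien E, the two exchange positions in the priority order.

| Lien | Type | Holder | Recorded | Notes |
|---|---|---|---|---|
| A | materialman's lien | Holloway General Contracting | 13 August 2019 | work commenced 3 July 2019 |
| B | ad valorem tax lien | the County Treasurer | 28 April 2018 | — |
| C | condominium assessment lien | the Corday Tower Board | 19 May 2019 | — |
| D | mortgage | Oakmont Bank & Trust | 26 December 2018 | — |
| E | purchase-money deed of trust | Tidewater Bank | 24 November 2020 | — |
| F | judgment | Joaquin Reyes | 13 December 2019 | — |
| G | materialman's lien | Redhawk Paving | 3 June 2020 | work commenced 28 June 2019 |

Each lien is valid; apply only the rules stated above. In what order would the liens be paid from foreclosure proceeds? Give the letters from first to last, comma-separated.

Effective dates after the stated exceptions: A's effective date is 3 July 2019, when work began; E was recorded within the 30-day window, so its effective date is the deed date 5 November 2020; G relates back to 28 June 2019 (work commenced).
B, as an ad valorem tax lien, has superpriority and ranks first.
Ordering the rest by effective date: D (26 December 2018), C (19 May 2019), G (28 June 2019), A (3 July 2019), F (13 December 2019), E (5 November 2020).
F is senior to E before the subordination, so the two trade places.

B, D, C, G, A, E, F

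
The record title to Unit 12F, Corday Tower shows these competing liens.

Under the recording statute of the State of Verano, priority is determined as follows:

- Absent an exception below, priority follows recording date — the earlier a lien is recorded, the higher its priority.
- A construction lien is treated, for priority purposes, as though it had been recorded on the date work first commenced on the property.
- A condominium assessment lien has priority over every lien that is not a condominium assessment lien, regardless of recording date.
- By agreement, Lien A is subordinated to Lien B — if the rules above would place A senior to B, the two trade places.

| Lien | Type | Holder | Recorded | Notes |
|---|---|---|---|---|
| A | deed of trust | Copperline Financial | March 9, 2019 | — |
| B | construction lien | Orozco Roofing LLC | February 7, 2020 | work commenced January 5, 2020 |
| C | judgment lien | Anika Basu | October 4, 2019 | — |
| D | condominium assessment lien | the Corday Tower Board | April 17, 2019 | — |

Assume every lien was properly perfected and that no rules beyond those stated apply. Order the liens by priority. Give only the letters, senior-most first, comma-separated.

Effective dates: B is treated as recorded January 5, 2020, the work-commencement date.
D is a condominium assessment lien and takes priority over every other lien.
Among the remaining liens, by effective date: A (March 9, 2019), C (October 4, 2019), B (January 5, 2020).
A is senior to B before the subordination, so the two trade places.

D, B, C, A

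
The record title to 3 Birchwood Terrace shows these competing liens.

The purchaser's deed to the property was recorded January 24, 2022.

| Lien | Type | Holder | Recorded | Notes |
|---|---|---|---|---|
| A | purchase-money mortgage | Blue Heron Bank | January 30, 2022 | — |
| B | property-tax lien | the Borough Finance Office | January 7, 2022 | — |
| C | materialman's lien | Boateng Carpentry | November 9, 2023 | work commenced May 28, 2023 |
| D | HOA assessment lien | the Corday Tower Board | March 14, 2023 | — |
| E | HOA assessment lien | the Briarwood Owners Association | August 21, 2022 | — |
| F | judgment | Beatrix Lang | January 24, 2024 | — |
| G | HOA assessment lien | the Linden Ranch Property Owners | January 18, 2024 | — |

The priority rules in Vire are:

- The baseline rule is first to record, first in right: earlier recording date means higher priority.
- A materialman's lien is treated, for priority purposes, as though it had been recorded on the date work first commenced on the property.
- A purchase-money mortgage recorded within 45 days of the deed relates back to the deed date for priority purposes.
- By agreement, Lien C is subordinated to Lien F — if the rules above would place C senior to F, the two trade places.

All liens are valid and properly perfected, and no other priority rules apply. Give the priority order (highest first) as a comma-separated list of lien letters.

B, A, E, D, F, G, C

First, effective dates: A's effective date is the deed date, January 24, 2022; C's effective date is May 28, 2023, when work began.
By effective date: B (January 7, 2022), A (January 24, 2022), E (August 21, 2022), D (March 14, 2023), C (May 28, 2023), G (January 18, 2024), F (January 24, 2024).
Because C would otherwise rank above F, the subordination swaps them.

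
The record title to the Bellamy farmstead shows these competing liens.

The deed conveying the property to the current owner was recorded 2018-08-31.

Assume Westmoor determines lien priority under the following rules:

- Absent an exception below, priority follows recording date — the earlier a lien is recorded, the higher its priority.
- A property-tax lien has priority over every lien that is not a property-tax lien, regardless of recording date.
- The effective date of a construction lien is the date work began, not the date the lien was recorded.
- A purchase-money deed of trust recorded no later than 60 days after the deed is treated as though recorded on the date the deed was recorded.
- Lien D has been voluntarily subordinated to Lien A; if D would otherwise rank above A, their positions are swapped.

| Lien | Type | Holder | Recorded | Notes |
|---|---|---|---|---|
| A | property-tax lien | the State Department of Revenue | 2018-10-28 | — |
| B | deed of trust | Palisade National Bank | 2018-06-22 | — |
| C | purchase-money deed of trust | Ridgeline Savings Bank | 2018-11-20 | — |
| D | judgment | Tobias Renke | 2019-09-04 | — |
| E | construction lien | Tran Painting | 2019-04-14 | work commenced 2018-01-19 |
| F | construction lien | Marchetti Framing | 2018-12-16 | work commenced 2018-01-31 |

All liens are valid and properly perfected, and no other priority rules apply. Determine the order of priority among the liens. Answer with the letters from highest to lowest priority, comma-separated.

First, effective dates: C missed the 60-day window (81 days after the deed), so its recording date stands; E relates back to 2018-01-19 (work commenced); F's effective date is 2018-01-31, when work began.
A is a property-tax lien and takes priority over every other lien.
The other liens, earliest effective date first: E (2018-01-19), F (2018-01-31), B (2018-06-22), C (2018-11-20), D (2019-09-04).
D is already junior to A, so the subordination agreement changes nothing.

A, E, F, B, C, D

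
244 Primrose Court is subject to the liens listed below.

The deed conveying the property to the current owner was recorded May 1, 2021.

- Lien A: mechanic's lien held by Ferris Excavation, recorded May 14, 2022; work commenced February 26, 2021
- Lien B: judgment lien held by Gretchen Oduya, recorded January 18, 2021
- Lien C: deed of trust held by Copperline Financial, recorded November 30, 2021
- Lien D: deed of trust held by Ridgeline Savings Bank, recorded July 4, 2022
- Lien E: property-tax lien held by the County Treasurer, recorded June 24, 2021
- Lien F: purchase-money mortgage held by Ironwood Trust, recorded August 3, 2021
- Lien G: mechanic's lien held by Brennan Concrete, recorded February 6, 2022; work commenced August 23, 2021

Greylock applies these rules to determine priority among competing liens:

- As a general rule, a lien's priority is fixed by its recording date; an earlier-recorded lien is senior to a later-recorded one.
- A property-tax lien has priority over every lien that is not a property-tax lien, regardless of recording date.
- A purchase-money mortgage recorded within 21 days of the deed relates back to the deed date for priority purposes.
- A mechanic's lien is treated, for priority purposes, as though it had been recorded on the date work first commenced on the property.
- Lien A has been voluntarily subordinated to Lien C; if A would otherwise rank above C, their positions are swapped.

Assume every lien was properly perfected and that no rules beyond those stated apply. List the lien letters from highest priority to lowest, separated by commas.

First, effective dates: A is treated as recorded February 26, 2021, the work-commencement date; F was recorded 94 days after the deed, outside the 21-day window, so it keeps its recording date; G is treated as recorded August 23, 2021, the work-commencement date.
E is a property-tax lien and takes priority over every other lien.
Ordering the rest by effective date: B (January 18, 2021), A (February 26, 2021), F (August 3, 2021), G (August 23, 2021), C (November 30, 2021), D (July 4, 2022).
A is senior to C before the subordination, so the two trade places.

E, B, C, F, G, A, D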